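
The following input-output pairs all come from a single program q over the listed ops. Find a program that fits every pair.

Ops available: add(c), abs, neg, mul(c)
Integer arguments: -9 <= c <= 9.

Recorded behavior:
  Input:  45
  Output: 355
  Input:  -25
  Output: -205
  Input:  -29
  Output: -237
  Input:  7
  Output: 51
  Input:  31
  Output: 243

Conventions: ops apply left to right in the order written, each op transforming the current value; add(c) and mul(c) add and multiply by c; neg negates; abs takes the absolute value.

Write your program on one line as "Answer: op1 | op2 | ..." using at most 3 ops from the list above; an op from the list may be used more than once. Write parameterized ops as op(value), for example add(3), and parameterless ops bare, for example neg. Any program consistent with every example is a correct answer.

mul(-8) | neg | add(-5)

Check, running the answer program on each example:
  45 -> -360 -> 360 -> 355
  -25 -> 200 -> -200 -> -205
  -29 -> 232 -> -232 -> -237
  7 -> -56 -> 56 -> 51
  31 -> -248 -> 248 -> 243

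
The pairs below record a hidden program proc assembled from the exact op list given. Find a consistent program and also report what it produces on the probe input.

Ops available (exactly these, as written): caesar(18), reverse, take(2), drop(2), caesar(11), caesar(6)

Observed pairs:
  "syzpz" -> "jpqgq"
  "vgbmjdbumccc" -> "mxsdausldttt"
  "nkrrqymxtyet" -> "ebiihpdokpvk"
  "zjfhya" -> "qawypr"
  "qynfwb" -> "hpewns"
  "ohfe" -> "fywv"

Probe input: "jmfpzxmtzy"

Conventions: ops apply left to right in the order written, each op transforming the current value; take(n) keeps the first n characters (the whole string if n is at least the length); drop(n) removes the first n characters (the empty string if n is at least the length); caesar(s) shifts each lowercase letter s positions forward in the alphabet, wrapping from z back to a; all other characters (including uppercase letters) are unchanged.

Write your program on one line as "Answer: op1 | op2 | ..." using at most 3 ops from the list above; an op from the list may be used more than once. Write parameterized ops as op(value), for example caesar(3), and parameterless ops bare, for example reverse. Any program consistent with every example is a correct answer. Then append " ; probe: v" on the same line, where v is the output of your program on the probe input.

caesar(6) | caesar(11) ; probe: "adwgqodkqp"

Check, running the answer program on each example:
  "syzpz" -> "yefvf" -> "jpqgq"
  "vgbmjdbumccc" -> "bmhspjhasiii" -> "mxsdausldttt"
  "nkrrqymxtyet" -> "tqxxwesdzekz" -> "ebiihpdokpvk"
  "zjfhya" -> "fplneg" -> "qawypr"
  "qynfwb" -> "wetlch" -> "hpewns"
  "ohfe" -> "unlk" -> "fywv"
  probe: "jmfpzxmtzy" -> "pslvfdszfe" -> "adwgqodkqp"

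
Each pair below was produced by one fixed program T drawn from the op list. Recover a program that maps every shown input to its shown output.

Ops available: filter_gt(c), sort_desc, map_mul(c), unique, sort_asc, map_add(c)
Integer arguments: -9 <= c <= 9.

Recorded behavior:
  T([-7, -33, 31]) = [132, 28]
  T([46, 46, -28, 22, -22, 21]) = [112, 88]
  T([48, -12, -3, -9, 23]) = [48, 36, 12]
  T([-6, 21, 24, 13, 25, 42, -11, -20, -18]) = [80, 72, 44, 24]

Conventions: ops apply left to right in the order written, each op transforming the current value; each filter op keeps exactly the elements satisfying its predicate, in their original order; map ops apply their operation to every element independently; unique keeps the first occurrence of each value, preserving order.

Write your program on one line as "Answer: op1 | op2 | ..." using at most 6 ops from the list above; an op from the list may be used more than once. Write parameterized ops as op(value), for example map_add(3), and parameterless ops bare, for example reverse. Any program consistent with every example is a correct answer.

sort_desc | map_mul(-2) | sort_desc | filter_gt(-8) | map_mul(2)

Check, running the answer program on each example:
  [-7, -33, 31] -> [31, -7, -33] -> [-62, 14, 66] -> [66, 14, -62] -> [66, 14] -> [132, 28]
  [46, 46, -28, 22, -22, 21] -> [46, 46, 22, 21, -22, -28] -> [-92, -92, -44, -42, 44, 56] -> [56, 44, -42, -44, -92, -92] -> [56, 44] -> [112, 88]
  [48, -12, -3, -9, 23] -> [48, 23, -3, -9, -12] -> [-96, -46, 6, 18, 24] -> [24, 18, 6, -46, -96] -> [24, 18, 6] -> [48, 36, 12]
  [-6, 21, 24, 13, 25, 42, -11, -20, -18] -> [42, 25, 24, 21, 13, -6, -11, -18, -20] -> [-84, -50, -48, -42, -26, 12, 22, 36, 40] -> [40, 36, 22, 12, -26, -42, -48, -50, -84] -> [40, 36, 22, 12] -> [80, 72, 44, 24]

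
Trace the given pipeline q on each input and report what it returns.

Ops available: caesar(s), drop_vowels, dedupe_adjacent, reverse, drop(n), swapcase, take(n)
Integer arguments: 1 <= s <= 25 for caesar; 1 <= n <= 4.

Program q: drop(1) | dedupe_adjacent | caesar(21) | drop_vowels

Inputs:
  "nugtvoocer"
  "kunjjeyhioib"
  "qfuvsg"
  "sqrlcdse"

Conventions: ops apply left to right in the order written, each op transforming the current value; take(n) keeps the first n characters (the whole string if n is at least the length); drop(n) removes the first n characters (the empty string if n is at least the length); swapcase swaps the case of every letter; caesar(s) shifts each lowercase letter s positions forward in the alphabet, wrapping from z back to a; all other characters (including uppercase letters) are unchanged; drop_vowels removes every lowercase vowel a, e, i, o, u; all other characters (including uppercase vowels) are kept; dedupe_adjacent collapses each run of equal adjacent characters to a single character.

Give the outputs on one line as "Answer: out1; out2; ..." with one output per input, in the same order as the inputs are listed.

"pbqjxzm"; "pztcdjdw"; "pqnb"; "lmgxynz"

Execution, op by op:
  "nugtvoocer" -> "ugtvoocer" -> "ugtvocer" -> "pboqjxzm" -> "pbqjxzm"
  "kunjjeyhioib" -> "unjjeyhioib" -> "unjeyhioib" -> "pieztcdjdw" -> "pztcdjdw"
  "qfuvsg" -> "fuvsg" -> "fuvsg" -> "apqnb" -> "pqnb"
  "sqrlcdse" -> "qrlcdse" -> "qrlcdse" -> "lmgxynz" -> "lmgxynz"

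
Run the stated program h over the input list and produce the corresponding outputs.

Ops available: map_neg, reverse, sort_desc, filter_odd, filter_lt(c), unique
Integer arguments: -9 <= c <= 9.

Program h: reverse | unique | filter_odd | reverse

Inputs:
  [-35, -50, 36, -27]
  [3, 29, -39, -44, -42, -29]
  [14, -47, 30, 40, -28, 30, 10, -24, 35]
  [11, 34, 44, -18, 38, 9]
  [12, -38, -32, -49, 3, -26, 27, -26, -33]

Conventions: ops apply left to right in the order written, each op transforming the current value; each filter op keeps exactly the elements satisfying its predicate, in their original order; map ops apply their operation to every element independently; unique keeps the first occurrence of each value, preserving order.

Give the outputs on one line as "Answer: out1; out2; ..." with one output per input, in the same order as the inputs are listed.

[-35, -27]; [3, 29, -39, -29]; [-47, 35]; [11, 9]; [-49, 3, 27, -33]

Execution, op by op:
  [-35, -50, 36, -27] -> [-27, 36, -50, -35] -> [-27, 36, -50, -35] -> [-27, -35] -> [-35, -27]
  [3, 29, -39, -44, -42, -29] -> [-29, -42, -44, -39, 29, 3] -> [-29, -42, -44, -39, 29, 3] -> [-29, -39, 29, 3] -> [3, 29, -39, -29]
  [14, -47, 30, 40, -28, 30, 10, -24, 35] -> [35, -24, 10, 30, -28, 40, 30, -47, 14] -> [35, -24, 10, 30, -28, 40, -47, 14] -> [35, -47] -> [-47, 35]
  [11, 34, 44, -18, 38, 9] -> [9, 38, -18, 44, 34, 11] -> [9, 38, -18, 44, 34, 11] -> [9, 11] -> [11, 9]
  [12, -38, -32, -49, 3, -26, 27, -26, -33] -> [-33, -26, 27, -26, 3, -49, -32, -38, 12] -> [-33, -26, 27, 3, -49, -32, -38, 12] -> [-33, 27, 3, -49] -> [-49, 3, 27, -33]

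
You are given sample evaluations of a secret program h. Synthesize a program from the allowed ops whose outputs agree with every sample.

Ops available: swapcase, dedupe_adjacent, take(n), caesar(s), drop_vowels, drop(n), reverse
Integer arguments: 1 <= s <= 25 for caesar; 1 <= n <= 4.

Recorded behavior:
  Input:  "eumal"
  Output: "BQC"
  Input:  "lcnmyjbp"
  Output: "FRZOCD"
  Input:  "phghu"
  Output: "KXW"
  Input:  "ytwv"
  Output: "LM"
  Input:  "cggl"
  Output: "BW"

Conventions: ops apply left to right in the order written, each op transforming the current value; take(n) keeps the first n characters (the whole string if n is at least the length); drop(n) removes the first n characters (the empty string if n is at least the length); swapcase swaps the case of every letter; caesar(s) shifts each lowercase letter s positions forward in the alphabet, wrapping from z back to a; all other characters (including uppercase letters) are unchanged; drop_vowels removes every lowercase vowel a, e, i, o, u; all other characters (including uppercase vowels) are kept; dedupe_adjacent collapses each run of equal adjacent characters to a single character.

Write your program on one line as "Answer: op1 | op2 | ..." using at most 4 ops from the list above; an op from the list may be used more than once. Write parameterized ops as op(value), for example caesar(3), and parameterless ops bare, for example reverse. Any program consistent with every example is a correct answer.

caesar(16) | drop(2) | swapcase | reverse

Check, running the answer program on each example:
  "eumal" -> "ukcqb" -> "cqb" -> "CQB" -> "BQC"
  "lcnmyjbp" -> "bsdcozrf" -> "dcozrf" -> "DCOZRF" -> "FRZOCD"
  "phghu" -> "fxwxk" -> "wxk" -> "WXK" -> "KXW"
  "ytwv" -> "ojml" -> "ml" -> "ML" -> "LM"
  "cggl" -> "swwb" -> "wb" -> "WB" -> "BW"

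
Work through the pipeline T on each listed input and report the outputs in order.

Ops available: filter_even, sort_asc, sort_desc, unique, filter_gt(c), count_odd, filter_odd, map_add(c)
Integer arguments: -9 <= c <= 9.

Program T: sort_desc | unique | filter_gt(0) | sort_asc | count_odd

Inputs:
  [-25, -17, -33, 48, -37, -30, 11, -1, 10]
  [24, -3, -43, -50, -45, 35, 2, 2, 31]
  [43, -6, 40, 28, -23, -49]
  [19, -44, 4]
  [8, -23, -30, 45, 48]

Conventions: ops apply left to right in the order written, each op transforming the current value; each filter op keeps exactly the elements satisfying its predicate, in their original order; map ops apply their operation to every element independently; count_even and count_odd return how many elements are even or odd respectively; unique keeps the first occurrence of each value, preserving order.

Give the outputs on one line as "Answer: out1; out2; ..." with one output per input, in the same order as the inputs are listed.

Execution, op by op:
  [-25, -17, -33, 48, -37, -30, 11, -1, 10] -> [48, 11, 10, -1, -17, -25, -30, -33, -37] -> [48, 11, 10, -1, -17, -25, -30, -33, -37] -> [48, 11, 10] -> [10, 11, 48] -> 1
  [24, -3, -43, -50, -45, 35, 2, 2, 31] -> [35, 31, 24, 2, 2, -3, -43, -45, -50] -> [35, 31, 24, 2, -3, -43, -45, -50] -> [35, 31, 24, 2] -> [2, 24, 31, 35] -> 2
  [43, -6, 40, 28, -23, -49] -> [43, 40, 28, -6, -23, -49] -> [43, 40, 28, -6, -23, -49] -> [43, 40, 28] -> [28, 40, 43] -> 1
  [19, -44, 4] -> [19, 4, -44] -> [19, 4, -44] -> [19, 4] -> [4, 19] -> 1
  [8, -23, -30, 45, 48] -> [48, 45, 8, -23, -30] -> [48, 45, 8, -23, -30] -> [48, 45, 8] -> [8, 45, 48] -> 1

1; 2; 1; 1; 1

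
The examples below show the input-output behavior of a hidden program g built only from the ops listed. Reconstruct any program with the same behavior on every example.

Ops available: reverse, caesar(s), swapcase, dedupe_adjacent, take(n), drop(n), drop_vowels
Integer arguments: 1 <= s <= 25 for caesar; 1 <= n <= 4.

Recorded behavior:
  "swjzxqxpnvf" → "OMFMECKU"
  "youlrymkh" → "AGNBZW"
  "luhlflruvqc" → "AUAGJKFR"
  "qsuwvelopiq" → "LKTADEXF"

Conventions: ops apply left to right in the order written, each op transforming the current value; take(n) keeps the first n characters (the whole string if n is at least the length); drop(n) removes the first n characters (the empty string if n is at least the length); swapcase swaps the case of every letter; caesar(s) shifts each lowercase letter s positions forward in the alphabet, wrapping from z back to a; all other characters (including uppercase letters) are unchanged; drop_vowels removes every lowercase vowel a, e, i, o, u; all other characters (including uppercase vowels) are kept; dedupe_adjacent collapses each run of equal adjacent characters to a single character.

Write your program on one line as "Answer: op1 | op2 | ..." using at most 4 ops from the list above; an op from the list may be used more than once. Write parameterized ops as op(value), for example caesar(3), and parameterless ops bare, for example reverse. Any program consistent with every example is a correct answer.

caesar(15) | swapcase | drop(3)

Check, running the answer program on each example:
  "swjzxqxpnvf" -> "hlyomfmecku" -> "HLYOMFMECKU" -> "OMFMECKU"
  "youlrymkh" -> "ndjagnbzw" -> "NDJAGNBZW" -> "AGNBZW"
  "luhlflruvqc" -> "ajwauagjkfr" -> "AJWAUAGJKFR" -> "AUAGJKFR"
  "qsuwvelopiq" -> "fhjlktadexf" -> "FHJLKTADEXF" -> "LKTADEXF"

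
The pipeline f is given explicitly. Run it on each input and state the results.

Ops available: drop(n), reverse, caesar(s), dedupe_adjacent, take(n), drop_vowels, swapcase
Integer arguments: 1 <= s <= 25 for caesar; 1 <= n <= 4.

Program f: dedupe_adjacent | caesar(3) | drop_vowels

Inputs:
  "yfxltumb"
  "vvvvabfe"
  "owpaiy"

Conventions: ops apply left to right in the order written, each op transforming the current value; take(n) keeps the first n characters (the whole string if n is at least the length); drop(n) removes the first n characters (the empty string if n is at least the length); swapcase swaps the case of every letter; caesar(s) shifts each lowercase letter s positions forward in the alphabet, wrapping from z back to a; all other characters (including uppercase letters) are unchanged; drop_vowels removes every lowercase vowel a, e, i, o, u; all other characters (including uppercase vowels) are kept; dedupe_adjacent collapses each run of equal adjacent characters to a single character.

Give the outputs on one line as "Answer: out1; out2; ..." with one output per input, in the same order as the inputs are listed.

Execution, op by op:
  "yfxltumb" -> "yfxltumb" -> "biaowxpe" -> "bwxp"
  "vvvvabfe" -> "vabfe" -> "ydeih" -> "ydh"
  "owpaiy" -> "owpaiy" -> "rzsdlb" -> "rzsdlb"

"bwxp"; "ydh"; "rzsdlb"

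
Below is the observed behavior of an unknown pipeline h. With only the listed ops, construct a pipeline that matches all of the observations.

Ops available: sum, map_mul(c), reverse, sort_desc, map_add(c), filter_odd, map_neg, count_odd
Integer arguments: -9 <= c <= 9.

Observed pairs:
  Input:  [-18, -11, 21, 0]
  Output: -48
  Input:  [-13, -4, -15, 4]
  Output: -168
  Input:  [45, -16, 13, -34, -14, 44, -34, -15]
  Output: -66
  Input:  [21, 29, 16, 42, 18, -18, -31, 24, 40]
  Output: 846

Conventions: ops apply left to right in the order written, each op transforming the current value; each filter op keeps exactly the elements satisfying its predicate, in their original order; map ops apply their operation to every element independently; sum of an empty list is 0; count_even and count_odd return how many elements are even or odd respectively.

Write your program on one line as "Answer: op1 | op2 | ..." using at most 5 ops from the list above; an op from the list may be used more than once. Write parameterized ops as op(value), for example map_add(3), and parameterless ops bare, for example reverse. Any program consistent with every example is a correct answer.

reverse | map_neg | map_mul(-6) | reverse | sum

Check, running the answer program on each example:
  [-18, -11, 21, 0] -> [0, 21, -11, -18] -> [0, -21, 11, 18] -> [0, 126, -66, -108] -> [-108, -66, 126, 0] -> -48
  [-13, -4, -15, 4] -> [4, -15, -4, -13] -> [-4, 15, 4, 13] -> [24, -90, -24, -78] -> [-78, -24, -90, 24] -> -168
  [45, -16, 13, -34, -14, 44, -34, -15] -> [-15, -34, 44, -14, -34, 13, -16, 45] -> [15, 34, -44, 14, 34, -13, 16, -45] -> [-90, -204, 264, -84, -204, 78, -96, 270] -> [270, -96, 78, -204, -84, 264, -204, -90] -> -66
  [21, 29, 16, 42, 18, -18, -31, 24, 40] -> [40, 24, -31, -18, 18, 42, 16, 29, 21] -> [-40, -24, 31, 18, -18, -42, -16, -29, -21] -> [240, 144, -186, -108, 108, 252, 96, 174, 126] -> [126, 174, 96, 252, 108, -108, -186, 144, 240] -> 846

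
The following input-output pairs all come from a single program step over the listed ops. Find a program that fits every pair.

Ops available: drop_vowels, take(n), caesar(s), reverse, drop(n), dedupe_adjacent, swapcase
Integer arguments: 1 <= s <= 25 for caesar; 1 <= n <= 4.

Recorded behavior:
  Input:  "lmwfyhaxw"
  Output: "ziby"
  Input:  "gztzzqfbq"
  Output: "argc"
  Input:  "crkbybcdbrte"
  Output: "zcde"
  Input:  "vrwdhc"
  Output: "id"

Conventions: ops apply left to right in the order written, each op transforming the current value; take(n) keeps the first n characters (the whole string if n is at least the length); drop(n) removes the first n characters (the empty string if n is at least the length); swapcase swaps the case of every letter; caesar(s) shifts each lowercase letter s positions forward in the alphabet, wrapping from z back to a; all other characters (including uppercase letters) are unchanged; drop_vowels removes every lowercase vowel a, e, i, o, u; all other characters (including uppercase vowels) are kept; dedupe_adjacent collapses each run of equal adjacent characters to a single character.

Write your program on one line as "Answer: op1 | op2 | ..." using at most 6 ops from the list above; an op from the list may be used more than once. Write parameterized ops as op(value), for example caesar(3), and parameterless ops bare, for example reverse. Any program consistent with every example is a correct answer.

swapcase | drop(2) | swapcase | drop(2) | take(4) | caesar(1)

Check, running the answer program on each example:
  "lmwfyhaxw" -> "LMWFYHAXW" -> "WFYHAXW" -> "wfyhaxw" -> "yhaxw" -> "yhax" -> "ziby"
  "gztzzqfbq" -> "GZTZZQFBQ" -> "TZZQFBQ" -> "tzzqfbq" -> "zqfbq" -> "zqfb" -> "argc"
  "crkbybcdbrte" -> "CRKBYBCDBRTE" -> "KBYBCDBRTE" -> "kbybcdbrte" -> "ybcdbrte" -> "ybcd" -> "zcde"
  "vrwdhc" -> "VRWDHC" -> "WDHC" -> "wdhc" -> "hc" -> "hc" -> "id"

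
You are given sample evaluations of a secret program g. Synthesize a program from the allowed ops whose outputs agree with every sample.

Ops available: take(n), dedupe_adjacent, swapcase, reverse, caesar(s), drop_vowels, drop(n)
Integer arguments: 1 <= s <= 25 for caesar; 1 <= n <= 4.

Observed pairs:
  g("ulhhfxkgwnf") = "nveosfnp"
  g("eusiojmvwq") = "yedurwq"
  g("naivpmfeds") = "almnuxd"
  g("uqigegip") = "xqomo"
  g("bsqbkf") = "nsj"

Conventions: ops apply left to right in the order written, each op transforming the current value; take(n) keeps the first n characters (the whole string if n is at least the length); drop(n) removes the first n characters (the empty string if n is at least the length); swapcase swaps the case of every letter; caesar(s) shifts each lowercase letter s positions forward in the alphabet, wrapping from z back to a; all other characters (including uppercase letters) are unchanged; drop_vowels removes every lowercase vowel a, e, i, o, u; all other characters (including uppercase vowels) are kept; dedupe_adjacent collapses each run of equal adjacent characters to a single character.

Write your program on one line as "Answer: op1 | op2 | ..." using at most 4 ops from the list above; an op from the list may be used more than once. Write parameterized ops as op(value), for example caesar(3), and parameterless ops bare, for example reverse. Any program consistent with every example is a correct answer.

drop(3) | reverse | caesar(8)

Check, running the answer program on each example:
  "ulhhfxkgwnf" -> "hfxkgwnf" -> "fnwgkxfh" -> "nveosfnp"
  "eusiojmvwq" -> "iojmvwq" -> "qwvmjoi" -> "yedurwq"
  "naivpmfeds" -> "vpmfeds" -> "sdefmpv" -> "almnuxd"
  "uqigegip" -> "gegip" -> "pigeg" -> "xqomo"
  "bsqbkf" -> "bkf" -> "fkb" -> "nsj"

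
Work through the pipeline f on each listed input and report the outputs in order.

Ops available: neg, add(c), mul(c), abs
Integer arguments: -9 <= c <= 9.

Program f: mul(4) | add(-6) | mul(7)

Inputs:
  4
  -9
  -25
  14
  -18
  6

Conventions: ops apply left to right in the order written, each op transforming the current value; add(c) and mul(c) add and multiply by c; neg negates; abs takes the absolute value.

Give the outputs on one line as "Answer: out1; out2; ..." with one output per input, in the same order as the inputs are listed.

70; -294; -742; 350; -546; 126

Execution, op by op:
  4 -> 16 -> 10 -> 70
  -9 -> -36 -> -42 -> -294
  -25 -> -100 -> -106 -> -742
  14 -> 56 -> 50 -> 350
  -18 -> -72 -> -78 -> -546
  6 -> 24 -> 18 -> 126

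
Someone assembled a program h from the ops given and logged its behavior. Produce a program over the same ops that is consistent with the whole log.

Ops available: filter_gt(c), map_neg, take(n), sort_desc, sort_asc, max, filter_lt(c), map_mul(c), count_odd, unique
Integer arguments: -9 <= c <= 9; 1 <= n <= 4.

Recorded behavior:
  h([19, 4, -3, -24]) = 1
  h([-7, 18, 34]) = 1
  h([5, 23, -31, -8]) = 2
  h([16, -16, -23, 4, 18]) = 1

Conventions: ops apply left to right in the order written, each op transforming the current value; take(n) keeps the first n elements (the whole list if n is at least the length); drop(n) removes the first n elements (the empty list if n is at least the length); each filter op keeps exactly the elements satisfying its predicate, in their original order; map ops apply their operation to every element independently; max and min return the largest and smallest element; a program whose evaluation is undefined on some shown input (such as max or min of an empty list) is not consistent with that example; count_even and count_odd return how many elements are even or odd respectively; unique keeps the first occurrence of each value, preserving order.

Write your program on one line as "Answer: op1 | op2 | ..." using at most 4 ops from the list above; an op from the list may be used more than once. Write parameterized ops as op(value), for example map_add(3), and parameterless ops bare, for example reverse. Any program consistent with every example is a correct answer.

sort_asc | filter_lt(9) | count_odd

Check, running the answer program on each example:
  [19, 4, -3, -24] -> [-24, -3, 4, 19] -> [-24, -3, 4] -> 1
  [-7, 18, 34] -> [-7, 18, 34] -> [-7] -> 1
  [5, 23, -31, -8] -> [-31, -8, 5, 23] -> [-31, -8, 5] -> 2
  [16, -16, -23, 4, 18] -> [-23, -16, 4, 16, 18] -> [-23, -16, 4] -> 1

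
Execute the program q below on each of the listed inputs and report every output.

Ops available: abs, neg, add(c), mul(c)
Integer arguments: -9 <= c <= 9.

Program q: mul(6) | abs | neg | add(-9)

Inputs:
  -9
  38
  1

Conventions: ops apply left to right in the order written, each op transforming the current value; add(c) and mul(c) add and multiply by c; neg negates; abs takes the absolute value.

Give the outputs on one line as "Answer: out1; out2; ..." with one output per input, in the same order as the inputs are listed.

Execution, op by op:
  -9 -> -54 -> 54 -> -54 -> -63
  38 -> 228 -> 228 -> -228 -> -237
  1 -> 6 -> 6 -> -6 -> -15

-63; -237; -15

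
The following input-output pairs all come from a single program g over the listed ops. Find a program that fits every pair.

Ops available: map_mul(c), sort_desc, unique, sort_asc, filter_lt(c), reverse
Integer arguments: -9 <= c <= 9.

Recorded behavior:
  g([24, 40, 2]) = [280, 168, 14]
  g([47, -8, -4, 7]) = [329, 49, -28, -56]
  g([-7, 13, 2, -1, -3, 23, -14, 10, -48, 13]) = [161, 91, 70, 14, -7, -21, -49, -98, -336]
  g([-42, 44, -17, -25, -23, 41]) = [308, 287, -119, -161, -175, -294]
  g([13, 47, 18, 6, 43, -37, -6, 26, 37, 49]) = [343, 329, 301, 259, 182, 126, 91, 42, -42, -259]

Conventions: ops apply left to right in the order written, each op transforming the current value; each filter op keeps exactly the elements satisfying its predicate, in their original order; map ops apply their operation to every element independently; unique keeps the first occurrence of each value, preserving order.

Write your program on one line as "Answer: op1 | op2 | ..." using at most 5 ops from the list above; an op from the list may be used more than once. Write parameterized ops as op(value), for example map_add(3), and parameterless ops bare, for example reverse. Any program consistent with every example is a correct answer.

unique | sort_asc | reverse | map_mul(-1) | map_mul(-7)

Check, running the answer program on each example:
  [24, 40, 2] -> [24, 40, 2] -> [2, 24, 40] -> [40, 24, 2] -> [-40, -24, -2] -> [280, 168, 14]
  [47, -8, -4, 7] -> [47, -8, -4, 7] -> [-8, -4, 7, 47] -> [47, 7, -4, -8] -> [-47, -7, 4, 8] -> [329, 49, -28, -56]
  [-7, 13, 2, -1, -3, 23, -14, 10, -48, 13] -> [-7, 13, 2, -1, -3, 23, -14, 10, -48] -> [-48, -14, -7, -3, -1, 2, 10, 13, 23] -> [23, 13, 10, 2, -1, -3, -7, -14, -48] -> [-23, -13, -10, -2, 1, 3, 7, 14, 48] -> [161, 91, 70, 14, -7, -21, -49, -98, -336]
  [-42, 44, -17, -25, -23, 41] -> [-42, 44, -17, -25, -23, 41] -> [-42, -25, -23, -17, 41, 44] -> [44, 41, -17, -23, -25, -42] -> [-44, -41, 17, 23, 25, 42] -> [308, 287, -119, -161, -175, -294]
  [13, 47, 18, 6, 43, -37, -6, 26, 37, 49] -> [13, 47, 18, 6, 43, -37, -6, 26, 37, 49] -> [-37, -6, 6, 13, 18, 26, 37, 43, 47, 49] -> [49, 47, 43, 37, 26, 18, 13, 6, -6, -37] -> [-49, -47, -43, -37, -26, -18, -13, -6, 6, 37] -> [343, 329, 301, 259, 182, 126, 91, 42, -42, -259]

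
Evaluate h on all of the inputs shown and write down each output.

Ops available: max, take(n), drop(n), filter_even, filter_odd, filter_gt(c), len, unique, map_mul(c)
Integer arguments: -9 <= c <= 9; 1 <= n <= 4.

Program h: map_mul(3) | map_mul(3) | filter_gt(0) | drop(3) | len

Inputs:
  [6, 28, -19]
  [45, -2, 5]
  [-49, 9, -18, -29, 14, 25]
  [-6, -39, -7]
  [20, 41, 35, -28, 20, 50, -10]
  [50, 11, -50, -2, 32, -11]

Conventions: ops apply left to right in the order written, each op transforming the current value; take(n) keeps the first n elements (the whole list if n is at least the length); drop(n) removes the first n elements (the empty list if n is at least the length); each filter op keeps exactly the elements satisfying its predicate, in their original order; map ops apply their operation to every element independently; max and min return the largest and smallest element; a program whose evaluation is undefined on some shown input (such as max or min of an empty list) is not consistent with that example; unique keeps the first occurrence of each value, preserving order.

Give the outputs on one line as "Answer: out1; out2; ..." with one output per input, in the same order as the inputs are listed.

0; 0; 0; 0; 2; 0

Execution, op by op:
  [6, 28, -19] -> [18, 84, -57] -> [54, 252, -171] -> [54, 252] -> [] -> 0
  [45, -2, 5] -> [135, -6, 15] -> [405, -18, 45] -> [405, 45] -> [] -> 0
  [-49, 9, -18, -29, 14, 25] -> [-147, 27, -54, -87, 42, 75] -> [-441, 81, -162, -261, 126, 225] -> [81, 126, 225] -> [] -> 0
  [-6, -39, -7] -> [-18, -117, -21] -> [-54, -351, -63] -> [] -> [] -> 0
  [20, 41, 35, -28, 20, 50, -10] -> [60, 123, 105, -84, 60, 150, -30] -> [180, 369, 315, -252, 180, 450, -90] -> [180, 369, 315, 180, 450] -> [180, 450] -> 2
  [50, 11, -50, -2, 32, -11] -> [150, 33, -150, -6, 96, -33] -> [450, 99, -450, -18, 288, -99] -> [450, 99, 288] -> [] -> 0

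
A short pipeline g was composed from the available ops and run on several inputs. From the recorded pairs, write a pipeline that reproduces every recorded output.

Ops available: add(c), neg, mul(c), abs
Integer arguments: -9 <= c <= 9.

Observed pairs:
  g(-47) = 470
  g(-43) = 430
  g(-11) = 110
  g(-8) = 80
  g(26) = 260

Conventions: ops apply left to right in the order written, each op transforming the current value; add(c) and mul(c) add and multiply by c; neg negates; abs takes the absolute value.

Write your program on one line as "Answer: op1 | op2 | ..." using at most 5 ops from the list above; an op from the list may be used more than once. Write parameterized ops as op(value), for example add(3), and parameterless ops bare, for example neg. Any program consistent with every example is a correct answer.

neg | abs | mul(2) | mul(5)

Check, running the answer program on each example:
  -47 -> 47 -> 47 -> 94 -> 470
  -43 -> 43 -> 43 -> 86 -> 430
  -11 -> 11 -> 11 -> 22 -> 110
  -8 -> 8 -> 8 -> 16 -> 80
  26 -> -26 -> 26 -> 52 -> 260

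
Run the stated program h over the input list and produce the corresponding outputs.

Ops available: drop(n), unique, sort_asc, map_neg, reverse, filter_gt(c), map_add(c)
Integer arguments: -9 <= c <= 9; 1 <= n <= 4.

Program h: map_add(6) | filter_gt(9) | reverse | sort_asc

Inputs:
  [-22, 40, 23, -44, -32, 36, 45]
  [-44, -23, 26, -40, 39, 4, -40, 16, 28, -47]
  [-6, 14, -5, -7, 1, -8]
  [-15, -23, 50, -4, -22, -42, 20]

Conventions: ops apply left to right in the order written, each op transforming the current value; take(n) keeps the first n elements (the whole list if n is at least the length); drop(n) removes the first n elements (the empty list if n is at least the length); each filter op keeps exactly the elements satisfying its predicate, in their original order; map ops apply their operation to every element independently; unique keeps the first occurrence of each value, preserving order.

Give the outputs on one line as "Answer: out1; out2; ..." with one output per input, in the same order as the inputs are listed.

[29, 42, 46, 51]; [10, 22, 32, 34, 45]; [20]; [26, 56]

Execution, op by op:
  [-22, 40, 23, -44, -32, 36, 45] -> [-16, 46, 29, -38, -26, 42, 51] -> [46, 29, 42, 51] -> [51, 42, 29, 46] -> [29, 42, 46, 51]
  [-44, -23, 26, -40, 39, 4, -40, 16, 28, -47] -> [-38, -17, 32, -34, 45, 10, -34, 22, 34, -41] -> [32, 45, 10, 22, 34] -> [34, 22, 10, 45, 32] -> [10, 22, 32, 34, 45]
  [-6, 14, -5, -7, 1, -8] -> [0, 20, 1, -1, 7, -2] -> [20] -> [20] -> [20]
  [-15, -23, 50, -4, -22, -42, 20] -> [-9, -17, 56, 2, -16, -36, 26] -> [56, 26] -> [26, 56] -> [26, 56]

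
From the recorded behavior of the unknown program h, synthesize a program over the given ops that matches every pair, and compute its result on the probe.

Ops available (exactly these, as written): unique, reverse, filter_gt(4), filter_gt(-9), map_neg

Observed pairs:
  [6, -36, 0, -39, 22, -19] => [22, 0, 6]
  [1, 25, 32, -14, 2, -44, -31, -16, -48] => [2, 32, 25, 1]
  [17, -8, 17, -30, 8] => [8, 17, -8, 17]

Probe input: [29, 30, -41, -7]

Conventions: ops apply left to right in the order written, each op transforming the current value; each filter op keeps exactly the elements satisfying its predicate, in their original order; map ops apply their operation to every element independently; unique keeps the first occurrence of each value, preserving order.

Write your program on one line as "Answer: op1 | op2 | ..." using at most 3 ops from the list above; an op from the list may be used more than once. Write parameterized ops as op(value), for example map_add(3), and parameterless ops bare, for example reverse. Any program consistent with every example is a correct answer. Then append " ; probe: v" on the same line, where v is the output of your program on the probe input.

filter_gt(-9) | reverse ; probe: [-7, 30, 29]

Check, running the answer program on each example:
  [6, -36, 0, -39, 22, -19] -> [6, 0, 22] -> [22, 0, 6]
  [1, 25, 32, -14, 2, -44, -31, -16, -48] -> [1, 25, 32, 2] -> [2, 32, 25, 1]
  [17, -8, 17, -30, 8] -> [17, -8, 17, 8] -> [8, 17, -8, 17]
  probe: [29, 30, -41, -7] -> [29, 30, -7] -> [-7, 30, 29]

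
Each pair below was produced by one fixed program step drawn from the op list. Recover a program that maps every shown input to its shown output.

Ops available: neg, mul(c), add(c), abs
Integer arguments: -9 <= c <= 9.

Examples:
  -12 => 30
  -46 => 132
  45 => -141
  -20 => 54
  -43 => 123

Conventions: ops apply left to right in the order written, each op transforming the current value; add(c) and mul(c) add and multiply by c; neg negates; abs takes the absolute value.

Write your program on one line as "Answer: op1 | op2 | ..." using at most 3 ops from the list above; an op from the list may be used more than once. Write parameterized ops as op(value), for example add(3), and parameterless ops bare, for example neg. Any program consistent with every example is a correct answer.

add(2) | mul(3) | neg

Check, running the answer program on each example:
  -12 -> -10 -> -30 -> 30
  -46 -> -44 -> -132 -> 132
  45 -> 47 -> 141 -> -141
  -20 -> -18 -> -54 -> 54
  -43 -> -41 -> -123 -> 123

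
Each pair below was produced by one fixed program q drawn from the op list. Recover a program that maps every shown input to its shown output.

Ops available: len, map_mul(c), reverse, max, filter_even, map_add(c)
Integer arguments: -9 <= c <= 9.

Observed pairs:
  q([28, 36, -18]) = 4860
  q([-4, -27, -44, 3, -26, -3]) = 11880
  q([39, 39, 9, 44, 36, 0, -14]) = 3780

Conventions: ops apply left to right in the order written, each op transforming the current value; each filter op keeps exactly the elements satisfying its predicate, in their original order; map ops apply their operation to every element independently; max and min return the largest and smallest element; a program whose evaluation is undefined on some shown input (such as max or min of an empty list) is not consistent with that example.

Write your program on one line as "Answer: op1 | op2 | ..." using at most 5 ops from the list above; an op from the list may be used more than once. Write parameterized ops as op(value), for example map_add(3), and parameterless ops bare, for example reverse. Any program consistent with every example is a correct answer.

map_mul(-9) | map_mul(5) | map_mul(6) | reverse | max

Check, running the answer program on each example:
  [28, 36, -18] -> [-252, -324, 162] -> [-1260, -1620, 810] -> [-7560, -9720, 4860] -> [4860, -9720, -7560] -> 4860
  [-4, -27, -44, 3, -26, -3] -> [36, 243, 396, -27, 234, 27] -> [180, 1215, 1980, -135, 1170, 135] -> [1080, 7290, 11880, -810, 7020, 810] -> [810, 7020, -810, 11880, 7290, 1080] -> 11880
  [39, 39, 9, 44, 36, 0, -14] -> [-351, -351, -81, -396, -324, 0, 126] -> [-1755, -1755, -405, -1980, -1620, 0, 630] -> [-10530, -10530, -2430, -11880, -9720, 0, 3780] -> [3780, 0, -9720, -11880, -2430, -10530, -10530] -> 3780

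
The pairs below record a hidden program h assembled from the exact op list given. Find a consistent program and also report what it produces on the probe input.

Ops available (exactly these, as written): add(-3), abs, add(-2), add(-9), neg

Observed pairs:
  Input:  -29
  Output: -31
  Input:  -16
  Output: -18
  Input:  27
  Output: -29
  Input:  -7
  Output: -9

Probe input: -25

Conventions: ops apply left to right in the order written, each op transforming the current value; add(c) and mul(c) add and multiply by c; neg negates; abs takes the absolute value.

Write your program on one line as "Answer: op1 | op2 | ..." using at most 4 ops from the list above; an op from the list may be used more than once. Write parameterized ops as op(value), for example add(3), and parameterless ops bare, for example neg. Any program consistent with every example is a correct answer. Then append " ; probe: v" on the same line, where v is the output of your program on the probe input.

abs | neg | add(-2) ; probe: -27

Check, running the answer program on each example:
  -29 -> 29 -> -29 -> -31
  -16 -> 16 -> -16 -> -18
  27 -> 27 -> -27 -> -29
  -7 -> 7 -> -7 -> -9
  probe: -25 -> 25 -> -25 -> -27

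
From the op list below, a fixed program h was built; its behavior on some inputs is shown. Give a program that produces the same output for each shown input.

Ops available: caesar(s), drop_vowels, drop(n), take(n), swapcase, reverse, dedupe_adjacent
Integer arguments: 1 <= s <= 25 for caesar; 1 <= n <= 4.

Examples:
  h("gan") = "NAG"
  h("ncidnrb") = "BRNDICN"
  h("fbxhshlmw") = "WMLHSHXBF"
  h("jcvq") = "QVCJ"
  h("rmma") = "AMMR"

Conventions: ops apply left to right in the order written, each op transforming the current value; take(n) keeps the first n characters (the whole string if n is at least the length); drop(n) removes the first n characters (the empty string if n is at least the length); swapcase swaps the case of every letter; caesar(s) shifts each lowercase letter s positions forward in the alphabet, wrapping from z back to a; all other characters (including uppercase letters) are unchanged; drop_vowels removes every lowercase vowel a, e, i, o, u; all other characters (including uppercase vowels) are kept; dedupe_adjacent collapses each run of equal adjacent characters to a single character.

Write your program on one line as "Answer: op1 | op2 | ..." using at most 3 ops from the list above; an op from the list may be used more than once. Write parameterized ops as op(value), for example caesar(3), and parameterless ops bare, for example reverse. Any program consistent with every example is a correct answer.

swapcase | reverse

Check, running the answer program on each example:
  "gan" -> "GAN" -> "NAG"
  "ncidnrb" -> "NCIDNRB" -> "BRNDICN"
  "fbxhshlmw" -> "FBXHSHLMW" -> "WMLHSHXBF"
  "jcvq" -> "JCVQ" -> "QVCJ"
  "rmma" -> "RMMA" -> "AMMR"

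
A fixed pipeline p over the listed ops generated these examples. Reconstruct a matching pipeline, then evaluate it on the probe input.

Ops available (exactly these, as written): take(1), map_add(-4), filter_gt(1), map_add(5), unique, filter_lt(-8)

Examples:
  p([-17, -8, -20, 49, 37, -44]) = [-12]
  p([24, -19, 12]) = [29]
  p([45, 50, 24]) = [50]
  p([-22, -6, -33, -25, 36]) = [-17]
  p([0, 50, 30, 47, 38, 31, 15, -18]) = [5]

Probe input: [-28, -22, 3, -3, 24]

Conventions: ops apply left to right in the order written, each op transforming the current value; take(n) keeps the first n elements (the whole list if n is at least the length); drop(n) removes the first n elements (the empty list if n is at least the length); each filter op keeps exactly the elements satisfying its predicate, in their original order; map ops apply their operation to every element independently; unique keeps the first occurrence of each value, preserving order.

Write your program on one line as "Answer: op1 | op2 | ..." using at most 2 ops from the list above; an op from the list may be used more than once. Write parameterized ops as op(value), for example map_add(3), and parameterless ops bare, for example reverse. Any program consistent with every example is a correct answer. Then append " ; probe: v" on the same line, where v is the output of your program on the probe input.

take(1) | map_add(5) ; probe: [-23]

Check, running the answer program on each example:
  [-17, -8, -20, 49, 37, -44] -> [-17] -> [-12]
  [24, -19, 12] -> [24] -> [29]
  [45, 50, 24] -> [45] -> [50]
  [-22, -6, -33, -25, 36] -> [-22] -> [-17]
  [0, 50, 30, 47, 38, 31, 15, -18] -> [0] -> [5]
  probe: [-28, -22, 3, -3, 24] -> [-28] -> [-23]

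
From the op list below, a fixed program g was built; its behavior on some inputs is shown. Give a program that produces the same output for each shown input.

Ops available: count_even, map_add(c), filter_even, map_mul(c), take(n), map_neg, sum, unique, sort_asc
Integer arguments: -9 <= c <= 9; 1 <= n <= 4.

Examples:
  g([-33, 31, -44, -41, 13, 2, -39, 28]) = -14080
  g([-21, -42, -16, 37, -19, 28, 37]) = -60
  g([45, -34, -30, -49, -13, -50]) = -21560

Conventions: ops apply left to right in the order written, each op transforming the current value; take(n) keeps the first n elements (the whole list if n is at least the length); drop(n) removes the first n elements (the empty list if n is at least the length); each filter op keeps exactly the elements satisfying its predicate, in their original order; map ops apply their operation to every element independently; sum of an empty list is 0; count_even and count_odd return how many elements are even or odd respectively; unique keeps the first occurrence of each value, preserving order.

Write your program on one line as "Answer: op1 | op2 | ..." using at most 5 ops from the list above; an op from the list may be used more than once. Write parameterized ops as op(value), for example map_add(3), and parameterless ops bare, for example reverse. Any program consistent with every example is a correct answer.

map_mul(-8) | map_add(5) | map_mul(-5) | map_mul(4) | sum

Check, running the answer program on each example:
  [-33, 31, -44, -41, 13, 2, -39, 28] -> [264, -248, 352, 328, -104, -16, 312, -224] -> [269, -243, 357, 333, -99, -11, 317, -219] -> [-1345, 1215, -1785, -1665, 495, 55, -1585, 1095] -> [-5380, 4860, -7140, -6660, 1980, 220, -6340, 4380] -> -14080
  [-21, -42, -16, 37, -19, 28, 37] -> [168, 336, 128, -296, 152, -224, -296] -> [173, 341, 133, -291, 157, -219, -291] -> [-865, -1705, -665, 1455, -785, 1095, 1455] -> [-3460, -6820, -2660, 5820, -3140, 4380, 5820] -> -60
  [45, -34, -30, -49, -13, -50] -> [-360, 272, 240, 392, 104, 400] -> [-355, 277, 245, 397, 109, 405] -> [1775, -1385, -1225, -1985, -545, -2025] -> [7100, -5540, -4900, -7940, -2180, -8100] -> -21560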